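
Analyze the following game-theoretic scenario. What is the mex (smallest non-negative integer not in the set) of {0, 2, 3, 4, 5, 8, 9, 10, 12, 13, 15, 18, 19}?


Set = {0, 2, 3, 4, 5, 8, 9, 10, 12, 13, 15, 18, 19}
0 is in the set.
1 is NOT in the set. This is the mex.
mex = 1

1


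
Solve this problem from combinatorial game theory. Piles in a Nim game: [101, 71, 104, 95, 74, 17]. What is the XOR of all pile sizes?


We need the XOR (exclusive or) of all pile sizes.
After XOR-ing pile 1 (size 101): 0 XOR 101 = 101
After XOR-ing pile 2 (size 71): 101 XOR 71 = 34
After XOR-ing pile 3 (size 104): 34 XOR 104 = 74
After XOR-ing pile 4 (size 95): 74 XOR 95 = 21
After XOR-ing pile 5 (size 74): 21 XOR 74 = 95
After XOR-ing pile 6 (size 17): 95 XOR 17 = 78
The Nim-value of this position is 78.

78


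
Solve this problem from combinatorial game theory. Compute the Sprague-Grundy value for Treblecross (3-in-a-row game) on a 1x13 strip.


Treblecross: place X on empty cells; 3-in-a-row wins.
Playing within two cells of an existing X lets the opponent win at once, so sensible play treats the cells i-2..i+2 around each X as dead. The player left with no safe cell loses, so this is a normal-play take-away game on strips of safe cells.
Placing X at cell i (0-indexed) of a strip of k safe cells leaves independent strips of sizes max(0, i-2) and max(0, k-i-3). Hence G(k) = mex{ G(max(0,i-2)) XOR G(max(0,k-i-3)) : 0 <= i < k }, with G(0) = 0.
G(1): splits (0,0):0^0=0 -> mex({0}) = 1
G(2): splits (0,0):0^0=0 -> mex({0}) = 1
G(3): splits (0,0):0^0=0 -> mex({0}) = 1
G(4): splits (0,1):0^1=1 (0,0):0^0=0 -> mex({0, 1}) = 2
G(5): splits (0,2):0^1=1 (0,1):0^1=1 (0,0):0^0=0 -> mex({0, 1}) = 2
G(6) = mex({1}) = 0
G(7) = mex({0, 1, 2}) = 3
G(8) = mex({0, 1, 2}) = 3
G(9) = mex({0, 2}) = 1
G(10) = mex({0, 2, 3}) = 1
G(11) = mex({0, 3}) = 1
G(12) = mex({1, 3}) = 0
G(13) = mex({0, 1, 2, 3}) = 4
Therefore G(13) = 4.

4


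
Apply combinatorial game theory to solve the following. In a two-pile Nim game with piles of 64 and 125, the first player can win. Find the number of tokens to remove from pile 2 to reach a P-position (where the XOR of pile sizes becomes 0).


Piles: 64 and 125
Current XOR: 64 XOR 125 = 61 (non-zero, so this is an N-position).
To make the XOR zero, we need to find a move that balances the piles.
For pile 2 (size 125): target = 125 XOR 61 = 64
We reduce pile 2 from 125 to 64.
Tokens removed: 125 - 64 = 61
Verification: 64 XOR 64 = 0

61


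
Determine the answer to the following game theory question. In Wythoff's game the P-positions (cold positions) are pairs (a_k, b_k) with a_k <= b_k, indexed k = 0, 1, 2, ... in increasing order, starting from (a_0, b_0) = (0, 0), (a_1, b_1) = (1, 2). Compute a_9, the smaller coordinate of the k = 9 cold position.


By Wythoff's theorem, a_k = floor(k * phi) and b_k = floor(k * phi^2) = a_k + k, where phi = (1 + sqrt(5))/2 is the golden ratio.
phi = (1 + sqrt(5))/2 = 1.618034
k = 9
k * phi = 9 * 1.618034 = 14.562306
a_9 = floor(k * phi) = 14

14


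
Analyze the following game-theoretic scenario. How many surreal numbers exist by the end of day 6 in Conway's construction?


Day 0: {|} = 0 is born. Count = 1.
Day n: the number of surreal numbers born by day n is 2^(n+1) - 1.
By day 0: 2^1 - 1 = 1
By day 1: 2^2 - 1 = 3
By day 2: 2^3 - 1 = 7
By day 3: 2^4 - 1 = 15
By day 4: 2^5 - 1 = 31
By day 5: 2^6 - 1 = 63
By day 6: 2^7 - 1 = 127
By day 6: 127 surreal numbers.

127


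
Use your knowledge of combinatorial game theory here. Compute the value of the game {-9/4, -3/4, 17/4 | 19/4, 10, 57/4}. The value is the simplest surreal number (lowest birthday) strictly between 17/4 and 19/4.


Left options: {-9/4, -3/4, 17/4}, max = 17/4
Right options: {19/4, 10, 57/4}, min = 19/4
All options are numbers and max(Left) < min(Right), so by the simplicity theorem the value is the simplest (earliest-born) number strictly between 17/4 and 19/4.
No integer lies strictly between 17/4 and 19/4, so the value is the dyadic rational m/2^k in the interval with the smallest k (then m odd); search k = 1, 2, ...:
Denominator 2: 9/2 lies strictly between 17/4 and 19/4 -- found.
The simplest number in the interval is 9/2.
Game value = 9/2

9/2


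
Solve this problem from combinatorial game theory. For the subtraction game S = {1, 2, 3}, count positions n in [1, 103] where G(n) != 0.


Subtraction set S = {1, 2, 3}, so G(n) = n mod 4.
G(n) = 0 when n is a multiple of 4.
Multiples of 4 in [1, 103]: 25
N-positions (nonzero Grundy) = 103 - 25 = 78

78


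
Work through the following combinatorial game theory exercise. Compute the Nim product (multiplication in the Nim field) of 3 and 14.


Nim multiplication is bilinear over XOR: (u XOR v) * w = (u*w) XOR (v*w).
So we split each operand into its bit components and XOR the pairwise Nim products.
3 = 1 + 2 (as XOR of powers of 2).
14 = 2 + 4 + 8 (as XOR of powers of 2).
Using the standard Nim-product table on single bits:
  2*2 = 3,   2*4 = 8,   2*8 = 12,
  4*4 = 6,   4*8 = 11,  8*8 = 13,
and  1*x = x (identity), k*l = l*k (commutative).
Pairwise Nim products:
  1 * 2 = 2
  1 * 4 = 4
  1 * 8 = 8
  2 * 2 = 3
  2 * 4 = 8
  2 * 8 = 12
XOR them: 2 XOR 4 XOR 8 XOR 3 XOR 8 XOR 12 = 9.
Result: 3 * 14 = 9 (in Nim).

9


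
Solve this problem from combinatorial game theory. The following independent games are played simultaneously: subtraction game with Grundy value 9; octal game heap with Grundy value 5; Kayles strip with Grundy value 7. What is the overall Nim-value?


By the Sprague-Grundy theorem, the Grundy value of a sum of games is the XOR of individual Grundy values.
subtraction game: Grundy value = 9. Running XOR: 0 XOR 9 = 9
octal game heap: Grundy value = 5. Running XOR: 9 XOR 5 = 12
Kayles strip: Grundy value = 7. Running XOR: 12 XOR 7 = 11
The combined Grundy value is 11.

11


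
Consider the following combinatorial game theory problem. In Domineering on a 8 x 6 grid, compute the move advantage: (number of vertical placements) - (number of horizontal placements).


Board is 8 x 6 (rows x cols).
Left (vertical) placements: (rows-1) * cols = 7 * 6 = 42
Right (horizontal) placements: rows * (cols-1) = 8 * 5 = 40
Advantage = Left - Right = 42 - 40 = 2

2


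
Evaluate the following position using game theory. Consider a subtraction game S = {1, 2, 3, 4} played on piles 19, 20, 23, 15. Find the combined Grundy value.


Subtraction set: {1, 2, 3, 4}
For this subtraction set, G(n) = n mod 5 (period = max + 1 = 5).
Pile 1 (size 19): G(19) = 19 mod 5 = 4
Pile 2 (size 20): G(20) = 20 mod 5 = 0
Pile 3 (size 23): G(23) = 23 mod 5 = 3
Pile 4 (size 15): G(15) = 15 mod 5 = 0
Total Grundy value = XOR of all: 4 XOR 0 XOR 3 XOR 0 = 7

7


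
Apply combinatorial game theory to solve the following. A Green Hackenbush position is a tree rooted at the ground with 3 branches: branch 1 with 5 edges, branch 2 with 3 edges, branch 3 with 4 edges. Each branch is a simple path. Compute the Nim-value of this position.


The tree has 3 branches from the ground vertex.
In Green Hackenbush, the Nim-value of a simple path of length k is k.
Branch 1: length 5, Nim-value = 5
Branch 2: length 3, Nim-value = 3
Branch 3: length 4, Nim-value = 4
Total Nim-value = XOR of all branch values:
0 XOR 5 = 5
5 XOR 3 = 6
6 XOR 4 = 2
Nim-value of the tree = 2

2


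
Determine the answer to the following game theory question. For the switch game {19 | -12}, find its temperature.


The game is {19 | -12}, a switch {a | b} with numbers a > b.
Cooling {a | b} by t gives {a - t | b + t}, which stops being hot when a - t = b + t, i.e. at t = (a - b)/2. So the temperature of a switch is (a - b)/2.
Temperature = (Left option - Right option) / 2
= (19 - (-12)) / 2
= 31 / 2
= 31/2

31/2


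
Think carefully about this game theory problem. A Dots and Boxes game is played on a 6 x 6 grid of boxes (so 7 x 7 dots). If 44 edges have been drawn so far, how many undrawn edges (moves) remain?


Grid: 6 x 6 boxes, i.e. 7 rows and 7 columns of dots.
Horizontal edges: (rows + 1) * cols = 7 * 6 = 42
Vertical edges: rows * (cols + 1) = 6 * 7 = 42
Total edges: 42 + 42 = 84
Edges drawn: 44
Remaining: 84 - 44 = 40

40


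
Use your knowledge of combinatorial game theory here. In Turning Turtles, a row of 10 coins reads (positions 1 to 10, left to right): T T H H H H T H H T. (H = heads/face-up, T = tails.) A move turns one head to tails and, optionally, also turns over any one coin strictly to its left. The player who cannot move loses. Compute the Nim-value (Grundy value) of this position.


Coins: T T H H H H T H H T
Key fact: a single head at position k behaves exactly like a Nim heap of size k (turning it to T and optionally flipping a coin at j < k corresponds to moving the heap from k to j, or to 0), and heads combine as a disjunctive sum (two heads at the same place would cancel, matching j XOR j = 0). So the Nim-value is the XOR of the 1-indexed positions of the heads.
Face-up positions (1-indexed): [3, 4, 5, 6, 8, 9]
XOR 0 with 3: 0 XOR 3 = 3
XOR 3 with 4: 3 XOR 4 = 7
XOR 7 with 5: 7 XOR 5 = 2
XOR 2 with 6: 2 XOR 6 = 4
XOR 4 with 8: 4 XOR 8 = 12
XOR 12 with 9: 12 XOR 9 = 5
Nim-value = 5

5


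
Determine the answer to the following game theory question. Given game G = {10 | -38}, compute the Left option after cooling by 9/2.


Original game: {10 | -38} (a switch {a | b} with a > b).
Cooling by t (for t below the temperature (a - b)/2 = 24) taxes each move by t: {a | b} cooled by t is {a - t | b + t}.
Cooling amount: t = 9/2
Cooled Left option: 10 - 9/2 = 11/2
Cooled Right option: -38 + 9/2 = -67/2
Cooled game: {11/2 | -67/2}
Left option = 11/2

11/2


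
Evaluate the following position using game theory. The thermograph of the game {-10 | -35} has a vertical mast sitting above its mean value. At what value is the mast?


Game = {-10 | -35}, a switch {a | b} with numbers a > b.
Its thermograph has left wall a - t and right wall b + t, which meet at t = (a - b)/2, where both equal (a + b)/2. So the mast (mean value) is at (a + b)/2.
Mean = (-10 + (-35))/2 = -45/2 = -45/2

-45/2


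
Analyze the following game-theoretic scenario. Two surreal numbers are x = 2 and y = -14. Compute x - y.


x = 2, y = -14
x - y = 2 - -14 = 16

16


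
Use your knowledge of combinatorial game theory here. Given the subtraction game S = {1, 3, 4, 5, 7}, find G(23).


The subtraction set is S = {1, 3, 4, 5, 7}.
G(k) = mex{ G(k - s) : s in S, s <= k }. We compute iteratively: G(0) = 0.
G(1) = mex({0}) = 1
G(2) = mex({1}) = 0
G(3) = mex({0}) = 1
G(4) = mex({0, 1}) = 2
G(5) = mex({0, 1, 2}) = 3
G(6) = mex({0, 1, 3}) = 2
G(7) = mex({0, 1, 2}) = 3
G(8) = mex({1, 2, 3}) = 0
G(9) = mex({0, 2, 3}) = 1
G(10) = mex({1, 2, 3}) = 0
G(11) = mex({0, 2, 3}) = 1
G(12) = mex({0, 1, 3}) = 2
G(13) = mex({0, 1, 2}) = 3
G(14) = mex({0, 1, 3}) = 2
Observe that G(8)..G(14) = 0, 1, 0, 1, 2, 3, 2 repeats G(0)..G(6) = 0, 1, 0, 1, 2, 3, 2.
For k >= max(S) = 7, G(k) is determined by the previous 7 values G(k-7)..G(k-1); a window of 7 consecutive values has recurred shifted by 8, so by induction G(k + 8) = G(k) for all k >= 0: the sequence is periodic from the start with period 8.
One period: G(0..7) = 0, 1, 0, 1, 2, 3, 2, 3.
23 mod 8 = 7, so G(23) = G(7) = 3.

3


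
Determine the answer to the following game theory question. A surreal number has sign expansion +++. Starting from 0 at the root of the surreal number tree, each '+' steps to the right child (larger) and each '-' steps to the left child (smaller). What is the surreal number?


Sign expansion: +++
Rule: track bounds (lo, hi), initially (-inf, +inf). On '+', the current value becomes lo and we move to the simplest number in (value, hi): value + 1 if hi = +inf, otherwise the midpoint (value + hi)/2. On '-', the current value becomes hi and we move to value - 1 if lo = -inf, otherwise the midpoint (lo + value)/2.
Start at 0.
Step 1: sign = +, move right. Bounds: (0, +inf). Value = 1
Step 2: sign = +, move right. Bounds: (1, +inf). Value = 2
Step 3: sign = +, move right. Bounds: (2, +inf). Value = 3
The surreal number with sign expansion +++ is 3.

3


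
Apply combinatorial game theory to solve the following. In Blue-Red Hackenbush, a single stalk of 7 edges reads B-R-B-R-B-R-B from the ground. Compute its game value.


Edges (from ground): B-R-B-R-B-R-B
By Berlekamp's sign-expansion rule, a Blue-Red Hackenbush stalk has the value of the surreal number whose sign sequence is the edge sequence with B -> + and R -> -.
Sign sequence: +-+-+-+
Trace the sign expansion in the surreal number tree, starting from 0:
Edge 1: B (sign +) -> bounds (0, +inf), value = 1
Edge 2: R (sign -) -> bounds (0, 1), value = 1/2
Edge 3: B (sign +) -> bounds (1/2, 1), value = 3/4
Edge 4: R (sign -) -> bounds (1/2, 3/4), value = 5/8
Edge 5: B (sign +) -> bounds (5/8, 3/4), value = 11/16
Edge 6: R (sign -) -> bounds (5/8, 11/16), value = 21/32
Edge 7: B (sign +) -> bounds (21/32, 11/16), value = 43/64
Game value = 43/64

43/64


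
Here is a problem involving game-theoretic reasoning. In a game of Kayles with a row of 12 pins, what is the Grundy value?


Kayles: a move removes 1 or 2 adjacent pins from a contiguous row.
Removing pins from a row of k leaves two independent rows (a, b) with a + b = k - 1 (one pin) or a + b = k - 2 (two pins); an end removal gives a = 0.
By Sprague-Grundy, G(k) = mex{ G(a) XOR G(b) } over all these splits. G(0) = 0.
G(1): splits (0,0):0^0=0 -> mex({0}) = 1
G(2): splits (0,1):0^1=1 (0,0):0^0=0 -> mex({0, 1}) = 2
G(3): splits (0,2):0^2=2 (1,1):1^1=0 (0,1):0^1=1 -> mex({0, 1, 2}) = 3
G(4): splits (0,3):0^3=3 (1,2):1^2=3 (0,2):0^2=2 (1,1):1^1=0 -> mex({0, 2, 3}) = 1
G(5): splits (0,4):0^1=1 (1,3):1^3=2 (2,2):2^2=0 (0,3):0^3=3 (1,2):1^2=3 -> mex({0, 1, 2, 3}) = 4
G(6) = mex({0, 1, 2, 4}) = 3
G(7) = mex({0, 1, 3, 4, 5}) = 2
G(8) = mex({0, 2, 3, 5, 6}) = 1
G(9) = mex({0, 1, 2, 3, 6, 7}) = 4
G(10) = mex({0, 1, 3, 4, 5, 7}) = 2
G(11) = mex({0, 1, 2, 3, 4, 5}) = 6
G(12) = mex({0, 1, 2, 3, 5, 6, 7}) = 4
Therefore G(12) = 4.

4


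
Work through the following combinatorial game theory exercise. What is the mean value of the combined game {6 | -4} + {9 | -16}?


G1 = {6 | -4}, G2 = {9 | -16}
Each is a switch {a | b} with numbers a > b; its mean value is (a + b)/2, and mean value is additive over game sums: m(G1 + G2) = m(G1) + m(G2).
Mean of G1 = (6 + (-4))/2 = 2/2 = 1
Mean of G2 = (9 + (-16))/2 = -7/2 = -7/2
Mean of G1 + G2 = 1 + -7/2 = -5/2

-5/2


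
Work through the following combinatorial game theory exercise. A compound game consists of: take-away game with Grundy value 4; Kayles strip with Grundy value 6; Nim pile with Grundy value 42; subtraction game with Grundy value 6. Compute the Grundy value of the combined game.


By the Sprague-Grundy theorem, the Grundy value of a sum of games is the XOR of individual Grundy values.
take-away game: Grundy value = 4. Running XOR: 0 XOR 4 = 4
Kayles strip: Grundy value = 6. Running XOR: 4 XOR 6 = 2
Nim pile: Grundy value = 42. Running XOR: 2 XOR 42 = 40
subtraction game: Grundy value = 6. Running XOR: 40 XOR 6 = 46
The combined Grundy value is 46.

46


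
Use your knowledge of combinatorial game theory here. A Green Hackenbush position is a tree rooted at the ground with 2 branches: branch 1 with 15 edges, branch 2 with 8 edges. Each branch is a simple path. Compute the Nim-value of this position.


The tree has 2 branches from the ground vertex.
In Green Hackenbush, the Nim-value of a simple path of length k is k.
Branch 1: length 15, Nim-value = 15
Branch 2: length 8, Nim-value = 8
Total Nim-value = XOR of all branch values:
0 XOR 15 = 15
15 XOR 8 = 7
Nim-value of the tree = 7

7


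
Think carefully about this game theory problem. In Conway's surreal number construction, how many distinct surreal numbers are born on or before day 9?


Day 0: {|} = 0 is born. Count = 1.
Day n: the number of surreal numbers born by day n is 2^(n+1) - 1.
By day 0: 2^1 - 1 = 1
By day 1: 2^2 - 1 = 3
By day 2: 2^3 - 1 = 7
By day 3: 2^4 - 1 = 15
By day 4: 2^5 - 1 = 31
By day 5: 2^6 - 1 = 63
By day 6: 2^7 - 1 = 127
By day 7: 2^8 - 1 = 255
By day 8: 2^9 - 1 = 511
By day 9: 2^10 - 1 = 1023
By day 9: 1023 surreal numbers.

1023


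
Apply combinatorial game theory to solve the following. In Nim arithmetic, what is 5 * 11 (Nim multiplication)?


Nim multiplication is bilinear over XOR: (u XOR v) * w = (u*w) XOR (v*w).
So we split each operand into its bit components and XOR the pairwise Nim products.
5 = 1 + 4 (as XOR of powers of 2).
11 = 1 + 2 + 8 (as XOR of powers of 2).
Using the standard Nim-product table on single bits:
  2*2 = 3,   2*4 = 8,   2*8 = 12,
  4*4 = 6,   4*8 = 11,  8*8 = 13,
and  1*x = x (identity), k*l = l*k (commutative).
Pairwise Nim products:
  1 * 1 = 1
  1 * 2 = 2
  1 * 8 = 8
  4 * 1 = 4
  4 * 2 = 8
  4 * 8 = 11
XOR them: 1 XOR 2 XOR 8 XOR 4 XOR 8 XOR 11 = 12.
Result: 5 * 11 = 12 (in Nim).

12


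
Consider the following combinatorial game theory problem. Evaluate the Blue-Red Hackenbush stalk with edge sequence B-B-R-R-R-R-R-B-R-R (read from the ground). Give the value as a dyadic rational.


Edges (from ground): B-B-R-R-R-R-R-B-R-R
By Berlekamp's sign-expansion rule, a Blue-Red Hackenbush stalk has the value of the surreal number whose sign sequence is the edge sequence with B -> + and R -> -.
Sign sequence: ++-----+--
Trace the sign expansion in the surreal number tree, starting from 0:
Edge 1: B (sign +) -> bounds (0, +inf), value = 1
Edge 2: B (sign +) -> bounds (1, +inf), value = 2
Edge 3: R (sign -) -> bounds (1, 2), value = 3/2
Edge 4: R (sign -) -> bounds (1, 3/2), value = 5/4
Edge 5: R (sign -) -> bounds (1, 5/4), value = 9/8
Edge 6: R (sign -) -> bounds (1, 9/8), value = 17/16
Edge 7: R (sign -) -> bounds (1, 17/16), value = 33/32
Edge 8: B (sign +) -> bounds (33/32, 17/16), value = 67/64
Edge 9: R (sign -) -> bounds (33/32, 67/64), value = 133/128
Edge 10: R (sign -) -> bounds (33/32, 133/128), value = 265/256
Game value = 265/256

265/256


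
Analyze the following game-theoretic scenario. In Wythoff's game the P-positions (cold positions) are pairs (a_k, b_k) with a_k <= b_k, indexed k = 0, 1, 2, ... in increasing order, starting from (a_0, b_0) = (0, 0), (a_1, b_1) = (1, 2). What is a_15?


By Wythoff's theorem, a_k = floor(k * phi) and b_k = floor(k * phi^2) = a_k + k, where phi = (1 + sqrt(5))/2 is the golden ratio.
phi = (1 + sqrt(5))/2 = 1.618034
k = 15
k * phi = 15 * 1.618034 = 24.270510
a_15 = floor(k * phi) = 24

24


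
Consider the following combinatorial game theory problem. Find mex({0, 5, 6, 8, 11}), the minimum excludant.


Set = {0, 5, 6, 8, 11}
0 is in the set.
1 is NOT in the set. This is the mex.
mex = 1

1


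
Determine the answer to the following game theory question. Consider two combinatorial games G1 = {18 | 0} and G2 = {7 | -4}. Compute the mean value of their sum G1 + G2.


G1 = {18 | 0}, G2 = {7 | -4}
Each is a switch {a | b} with numbers a > b; its mean value is (a + b)/2, and mean value is additive over game sums: m(G1 + G2) = m(G1) + m(G2).
Mean of G1 = (18 + (0))/2 = 18/2 = 9
Mean of G2 = (7 + (-4))/2 = 3/2 = 3/2
Mean of G1 + G2 = 9 + 3/2 = 21/2

21/2


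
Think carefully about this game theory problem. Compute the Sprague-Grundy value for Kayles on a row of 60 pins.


Kayles: a move removes 1 or 2 adjacent pins from a contiguous row.
Removing pins from a row of k leaves two independent rows (a, b) with a + b = k - 1 (one pin) or a + b = k - 2 (two pins); an end removal gives a = 0.
By Sprague-Grundy, G(k) = mex{ G(a) XOR G(b) } over all these splits. G(0) = 0.
G(1): splits (0,0):0^0=0 -> mex({0}) = 1
G(2): splits (0,1):0^1=1 (0,0):0^0=0 -> mex({0, 1}) = 2
G(3): splits (0,2):0^2=2 (1,1):1^1=0 (0,1):0^1=1 -> mex({0, 1, 2}) = 3
G(4): splits (0,3):0^3=3 (1,2):1^2=3 (0,2):0^2=2 (1,1):1^1=0 -> mex({0, 2, 3}) = 1
G(5): splits (0,4):0^1=1 (1,3):1^3=2 (2,2):2^2=0 (0,3):0^3=3 (1,2):1^2=3 -> mex({0, 1, 2, 3}) = 4
G(6) = mex({0, 1, 2, 4}) = 3
G(7) = mex({0, 1, 3, 4, 5}) = 2
G(8) = mex({0, 2, 3, 5, 6}) = 1
G(9) = mex({0, 1, 2, 3, 6, 7}) = 4
G(10) = mex({0, 1, 3, 4, 5, 7}) = 2
G(11) = mex({0, 1, 2, 3, 4, 5}) = 6
G(12) = mex({0, 1, 2, 3, 5, 6, 7}) = 4
G(13) = mex({0, 2, 3, 4, 6, 7}) = 1
G(14) = mex({0, 1, 4, 5, 6, 7}) = 2
G(15) = mex({0, 1, 2, 3, 4, 5, 6}) = 7
G(16) = mex({0, 2, 3, 5, 6, 7}) = 1
G(17) = mex({0, 1, 2, 3, 5, 6, 7}) = 4
G(18) = mex({0, 1, 2, 4, 5, 6}) = 3
G(19) = mex({0, 1, 3, 4, 5, 7}) = 2
G(20) = mex({0, 2, 3, 4, 5, 6, 7}) = 1
G(21) = mex({0, 1, 2, 3, 5, 6, 7}) = 4
G(22) = mex({0, 1, 2, 3, 4, 5, 7}) = 6
G(23) = mex({0, 1, 2, 3, 4, 5, 6}) = 7
G(24) = mex({0, 1, 2, 3, 5, 6, 7}) = 4
G(25) = mex({0, 2, 3, 4, 6, 7}) = 1
G(26) = mex({0, 1, 3, 4, 5, 6, 7}) = 2
G(27) = mex({0, 1, 2, 3, 4, 5, 6, 7}) = 8
G(28) = mex({0, 1, 2, 3, 4, 6, 7, 8}) = 5
G(29) = mex({0, 1, 2, 3, 5, 6, 7, 8, 9}) = 4
G(30) = mex({0, 1, 2, 3, 4, 5, 6, 9, 10}) = 7
G(31) = mex({0, 1, 3, 4, 5, 7, 10, 11}) = 2
G(32) = mex({0, 2, 3, 4, 5, 6, 7, 9, 11}) = 1
G(33) = mex({0, 1, 2, 3, 4, 5, 6, 7, 9, 12}) = 8
G(34) = mex({0, 1, 2, 3, 4, 5, 7, 8, 11, 12}) = 6
G(35) = mex({0, 1, 2, 3, 4, 5, 6, 8, 9, 10, 11}) = 7
G(36) = mex({0, 1, 2, 3, 5, 6, 7, 9, 10}) = 4
G(37) = mex({0, 2, 3, 4, 6, 7, 9, 10, 11, 12}) = 1
G(38) = mex({0, 1, 3, 4, 5, 6, 7, 9, 10, 11, 12}) = 2
G(39) = mex({0, 1, 2, 4, 5, 6, 7, 9, 10, 12, 14}) = 3
G(40) = mex({0, 2, 3, 4, 6, 7, 11, 12, 14}) = 1
G(41) = mex({0, 1, 2, 3, 5, 6, 7, 9, 10, 11, 12}) = 4
G(42) = mex({0, 1, 2, 3, 4, 5, 6, 9, 10}) = 7
G(43) = mex({0, 1, 3, 4, 5, 7, 9, 10, 12, 15}) = 2
G(44) = mex({0, 2, 3, 4, 5, 6, 7, 9, 10, 12, 15}) = 1
G(45) = mex({0, 1, 2, 3, 4, 5, 6, 7, 9, 10, 12, 14}) = 8
G(46) = mex({0, 1, 3, 4, 5, 7, 8, 11, 12, 14}) = 2
G(47) = mex({0, 1, 2, 3, 4, 5, 6, 8, 9, 10, 11, 12}) = 7
G(48) = mex({0, 1, 2, 3, 5, 6, 7, 9, 10}) = 4
G(49) = mex({0, 2, 3, 4, 6, 7, 9, 10, 11, 12, 15}) = 1
G(50) = mex({0, 1, 4, 5, 6, 7, 9, 11, 12, 14, 15}) = 2
G(51) = mex({0, 1, 2, 3, 4, 5, 6, 7, 9, 12, 14, 15}) = 8
G(52) = mex({0, 2, 3, 4, 5, 6, 7, 8, 11, 12, 15}) = 1
G(53) = mex({0, 1, 2, 3, 5, 6, 7, 8, 9, 10, 11, 12}) = 4
G(54) = mex({0, 1, 2, 3, 4, 5, 6, 9, 10}) = 7
G(55) = mex({0, 1, 3, 4, 5, 7, 9, 10, 11, 12}) = 2
G(56) = mex({0, 2, 3, 4, 5, 6, 7, 9, 10, 11, 12, 13, 14}) = 1
G(57) = mex({0, 1, 2, 3, 5, 6, 7, 9, 10, 12, 13, 14, 15}) = 4
G(58) = mex({0, 1, 3, 4, 5, 7, 11, 12, 14, 15}) = 2
G(59) = mex({0, 1, 2, 3, 4, 5, 6, 9, 10, 11, 12, 15}) = 7
G(60) = mex({0, 1, 2, 3, 5, 6, 7, 9, 10}) = 4
Therefore G(60) = 4.

4


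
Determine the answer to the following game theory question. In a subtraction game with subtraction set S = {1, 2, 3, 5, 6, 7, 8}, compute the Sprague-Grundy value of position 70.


The subtraction set is S = {1, 2, 3, 5, 6, 7, 8}.
G(k) = mex{ G(k - s) : s in S, s <= k }. We compute iteratively: G(0) = 0.
G(1) = mex({0}) = 1
G(2) = mex({0, 1}) = 2
G(3) = mex({0, 1, 2}) = 3
G(4) = mex({1, 2, 3}) = 0
G(5) = mex({0, 2, 3}) = 1
G(6) = mex({0, 1, 3}) = 2
G(7) = mex({0, 1, 2}) = 3
G(8) = mex({0, 1, 2, 3}) = 4
G(9) = mex({0, 1, 2, 3, 4}) = 5
G(10) = mex({0, 1, 2, 3, 4, 5}) = 6
G(11) = mex({0, 1, 2, 3, 4, 5, 6}) = 7
G(12) = mex({0, 1, 2, 3, 5, 6, 7}) = 4
G(13) = mex({1, 2, 3, 4, 6, 7}) = 0
G(14) = mex({0, 2, 3, 4, 5, 7}) = 1
G(15) = mex({0, 1, 3, 4, 5, 6}) = 2
G(16) = mex({0, 1, 2, 4, 5, 6, 7}) = 3
G(17) = mex({1, 2, 3, 4, 5, 6, 7}) = 0
G(18) = mex({0, 2, 3, 4, 6, 7}) = 1
G(19) = mex({0, 1, 3, 4, 7}) = 2
G(20) = mex({0, 1, 2, 4}) = 3
Observe that G(13)..G(20) = 0, 1, 2, 3, 0, 1, 2, 3 repeats G(0)..G(7) = 0, 1, 2, 3, 0, 1, 2, 3.
For k >= max(S) = 8, G(k) is determined by the previous 8 values G(k-8)..G(k-1); a window of 8 consecutive values has recurred shifted by 13, so by induction G(k + 13) = G(k) for all k >= 0: the sequence is periodic from the start with period 13.
One period: G(0..12) = 0, 1, 2, 3, 0, 1, 2, 3, 4, 5, 6, 7, 4.
70 mod 13 = 5, so G(70) = G(5) = 1.

1


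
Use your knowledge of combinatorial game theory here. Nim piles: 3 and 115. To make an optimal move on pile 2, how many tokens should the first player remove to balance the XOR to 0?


Piles: 3 and 115
Current XOR: 3 XOR 115 = 112 (non-zero, so this is an N-position).
To make the XOR zero, we need to find a move that balances the piles.
For pile 2 (size 115): target = 115 XOR 112 = 3
We reduce pile 2 from 115 to 3.
Tokens removed: 115 - 3 = 112
Verification: 3 XOR 3 = 0

112


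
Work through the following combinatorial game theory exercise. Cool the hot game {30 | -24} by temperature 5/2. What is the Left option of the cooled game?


Original game: {30 | -24} (a switch {a | b} with a > b).
Cooling by t (for t below the temperature (a - b)/2 = 27) taxes each move by t: {a | b} cooled by t is {a - t | b + t}.
Cooling amount: t = 5/2
Cooled Left option: 30 - 5/2 = 55/2
Cooled Right option: -24 + 5/2 = -43/2
Cooled game: {55/2 | -43/2}
Left option = 55/2

55/2


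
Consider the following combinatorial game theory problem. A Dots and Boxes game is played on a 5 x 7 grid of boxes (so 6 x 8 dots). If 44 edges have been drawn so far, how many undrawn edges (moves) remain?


Grid: 5 x 7 boxes, i.e. 6 rows and 8 columns of dots.
Horizontal edges: (rows + 1) * cols = 6 * 7 = 42
Vertical edges: rows * (cols + 1) = 5 * 8 = 40
Total edges: 42 + 40 = 82
Edges drawn: 44
Remaining: 82 - 44 = 38

38


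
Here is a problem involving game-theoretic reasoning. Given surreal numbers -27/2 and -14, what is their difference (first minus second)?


x = -27/2, y = -14
Converting to common denominator: 2
x = -27/2, y = -28/2
x - y = -27/2 - -14 = 1/2

1/2


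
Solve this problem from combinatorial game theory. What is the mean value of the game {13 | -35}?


Game = {13 | -35}, a switch {a | b} with numbers a > b.
Its thermograph has left wall a - t and right wall b + t, which meet at t = (a - b)/2, where both equal (a + b)/2. So the mast (mean value) is at (a + b)/2.
Mean = (13 + (-35))/2 = -22/2 = -11

-11


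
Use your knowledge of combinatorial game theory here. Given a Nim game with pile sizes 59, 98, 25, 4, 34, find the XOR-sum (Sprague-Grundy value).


We need the XOR (exclusive or) of all pile sizes.
After XOR-ing pile 1 (size 59): 0 XOR 59 = 59
After XOR-ing pile 2 (size 98): 59 XOR 98 = 89
After XOR-ing pile 3 (size 25): 89 XOR 25 = 64
After XOR-ing pile 4 (size 4): 64 XOR 4 = 68
After XOR-ing pile 5 (size 34): 68 XOR 34 = 102
The Nim-value of this position is 102.

102


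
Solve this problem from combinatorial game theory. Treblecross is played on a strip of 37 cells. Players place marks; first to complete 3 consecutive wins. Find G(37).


Treblecross: place X on empty cells; 3-in-a-row wins.
Playing within two cells of an existing X lets the opponent win at once, so sensible play treats the cells i-2..i+2 around each X as dead. The player left with no safe cell loses, so this is a normal-play take-away game on strips of safe cells.
Placing X at cell i (0-indexed) of a strip of k safe cells leaves independent strips of sizes max(0, i-2) and max(0, k-i-3). Hence G(k) = mex{ G(max(0,i-2)) XOR G(max(0,k-i-3)) : 0 <= i < k }, with G(0) = 0.
G(1): splits (0,0):0^0=0 -> mex({0}) = 1
G(2): splits (0,0):0^0=0 -> mex({0}) = 1
G(3): splits (0,0):0^0=0 -> mex({0}) = 1
G(4): splits (0,1):0^1=1 (0,0):0^0=0 -> mex({0, 1}) = 2
G(5): splits (0,2):0^1=1 (0,1):0^1=1 (0,0):0^0=0 -> mex({0, 1}) = 2
G(6) = mex({1}) = 0
G(7) = mex({0, 1, 2}) = 3
G(8) = mex({0, 1, 2}) = 3
G(9) = mex({0, 2}) = 1
G(10) = mex({0, 2, 3}) = 1
G(11) = mex({0, 3}) = 1
G(12) = mex({1, 3}) = 0
G(13) = mex({0, 1, 2, 3}) = 4
G(14) = mex({0, 1, 2}) = 3
G(15) = mex({0, 1, 2}) = 3
G(16) = mex({0, 1, 2, 4}) = 3
G(17) = mex({0, 1, 3, 4}) = 2
G(18) = mex({0, 1, 3, 4}) = 2
G(19) = mex({0, 1, 3, 5}) = 2
G(20) = mex({0, 1, 2, 3, 5}) = 4
G(21) = mex({0, 1, 2, 3, 5}) = 4
G(22) = mex({1, 2, 6}) = 0
G(23) = mex({0, 1, 2, 3, 4, 6}) = 5
G(24) = mex({0, 1, 2, 3, 4}) = 5
G(25) = mex({0, 1, 3, 4, 7}) = 2
G(26) = mex({0, 1, 3, 4, 5, 7}) = 2
G(27) = mex({0, 1, 3, 5}) = 2
G(28) = mex({0, 1, 2, 5}) = 3
G(29) = mex({0, 1, 2, 4, 5, 6}) = 3
G(30) = mex({1, 2, 4, 6}) = 0
G(31) = mex({0, 1, 2, 3, 4, 6}) = 5
G(32) = mex({1, 2, 3, 4, 7}) = 0
G(33) = mex({0, 3, 7}) = 1
G(34) = mex({0, 2, 3, 5, 7}) = 1
G(35) = mex({0, 2, 3, 5, 6}) = 1
G(36) = mex({0, 1, 2, 5, 6}) = 3
G(37) = mex({0, 1, 2, 4, 5, 6}) = 3
Therefore G(37) = 3.

3


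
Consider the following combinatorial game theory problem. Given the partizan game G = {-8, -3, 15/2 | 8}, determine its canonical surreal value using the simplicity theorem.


Left options: {-8, -3, 15/2}, max = 15/2
Right options: {8}, min = 8
All options are numbers and max(Left) < min(Right), so by the simplicity theorem the value is the simplest (earliest-born) number strictly between 15/2 and 8.
No integer lies strictly between 15/2 and 8, so the value is the dyadic rational m/2^k in the interval with the smallest k (then m odd); search k = 1, 2, ...:
Denominator 2: no odd multiple of 1/2 lies strictly between 15/2 and 8.
Denominator 4: 31/4 lies strictly between 15/2 and 8 -- found.
The simplest number in the interval is 31/4.
Game value = 31/4

31/4


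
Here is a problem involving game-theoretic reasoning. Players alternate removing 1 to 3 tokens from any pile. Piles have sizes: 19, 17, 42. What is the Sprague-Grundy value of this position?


Subtraction set: {1, 2, 3}
For this subtraction set, G(n) = n mod 4 (period = max + 1 = 4).
Pile 1 (size 19): G(19) = 19 mod 4 = 3
Pile 2 (size 17): G(17) = 17 mod 4 = 1
Pile 3 (size 42): G(42) = 42 mod 4 = 2
Total Grundy value = XOR of all: 3 XOR 1 XOR 2 = 0

0


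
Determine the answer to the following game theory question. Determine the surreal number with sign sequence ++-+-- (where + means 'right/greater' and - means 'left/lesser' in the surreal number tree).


Sign expansion: ++-+--
Rule: track bounds (lo, hi), initially (-inf, +inf). On '+', the current value becomes lo and we move to the simplest number in (value, hi): value + 1 if hi = +inf, otherwise the midpoint (value + hi)/2. On '-', the current value becomes hi and we move to value - 1 if lo = -inf, otherwise the midpoint (lo + value)/2.
Start at 0.
Step 1: sign = +, move right. Bounds: (0, +inf). Value = 1
Step 2: sign = +, move right. Bounds: (1, +inf). Value = 2
Step 3: sign = -, move left. Bounds: (1, 2). Value = 3/2
Step 4: sign = +, move right. Bounds: (3/2, 2). Value = 7/4
Step 5: sign = -, move left. Bounds: (3/2, 7/4). Value = 13/8
Step 6: sign = -, move left. Bounds: (3/2, 13/8). Value = 25/16
The surreal number with sign expansion ++-+-- is 25/16.

25/16


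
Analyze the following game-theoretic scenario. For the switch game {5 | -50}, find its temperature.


The game is {5 | -50}, a switch {a | b} with numbers a > b.
Cooling {a | b} by t gives {a - t | b + t}, which stops being hot when a - t = b + t, i.e. at t = (a - b)/2. So the temperature of a switch is (a - b)/2.
Temperature = (Left option - Right option) / 2
= (5 - (-50)) / 2
= 55 / 2
= 55/2

55/2


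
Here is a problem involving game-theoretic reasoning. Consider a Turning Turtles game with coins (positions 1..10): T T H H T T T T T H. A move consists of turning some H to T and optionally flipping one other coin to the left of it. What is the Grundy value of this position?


Coins: T T H H T T T T T H
Key fact: a single head at position k behaves exactly like a Nim heap of size k (turning it to T and optionally flipping a coin at j < k corresponds to moving the heap from k to j, or to 0), and heads combine as a disjunctive sum (two heads at the same place would cancel, matching j XOR j = 0). So the Nim-value is the XOR of the 1-indexed positions of the heads.
Face-up positions (1-indexed): [3, 4, 10]
XOR 0 with 3: 0 XOR 3 = 3
XOR 3 with 4: 3 XOR 4 = 7
XOR 7 with 10: 7 XOR 10 = 13
Nim-value = 13

13


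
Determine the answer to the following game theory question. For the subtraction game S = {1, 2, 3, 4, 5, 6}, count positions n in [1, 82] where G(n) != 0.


Subtraction set S = {1, 2, 3, 4, 5, 6}, so G(n) = n mod 7.
G(n) = 0 when n is a multiple of 7.
Multiples of 7 in [1, 82]: 11
N-positions (nonzero Grundy) = 82 - 11 = 71

71


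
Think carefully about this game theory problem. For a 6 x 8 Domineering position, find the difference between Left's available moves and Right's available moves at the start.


Board is 6 x 8 (rows x cols).
Left (vertical) placements: (rows-1) * cols = 5 * 8 = 40
Right (horizontal) placements: rows * (cols-1) = 6 * 7 = 42
Advantage = Left - Right = 40 - 42 = -2

-2


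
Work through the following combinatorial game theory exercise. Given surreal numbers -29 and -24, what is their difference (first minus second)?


x = -29, y = -24
x - y = -29 - -24 = -5

-5


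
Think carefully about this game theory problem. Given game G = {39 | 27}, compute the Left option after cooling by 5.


Original game: {39 | 27} (a switch {a | b} with a > b).
Cooling by t (for t below the temperature (a - b)/2 = 6) taxes each move by t: {a | b} cooled by t is {a - t | b + t}.
Cooling amount: t = 5
Cooled Left option: 39 - 5 = 34
Cooled Right option: 27 + 5 = 32
Cooled game: {34 | 32}
Left option = 34

34


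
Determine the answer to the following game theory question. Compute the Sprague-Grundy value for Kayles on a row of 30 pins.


Kayles: a move removes 1 or 2 adjacent pins from a contiguous row.
Removing pins from a row of k leaves two independent rows (a, b) with a + b = k - 1 (one pin) or a + b = k - 2 (two pins); an end removal gives a = 0.
By Sprague-Grundy, G(k) = mex{ G(a) XOR G(b) } over all these splits. G(0) = 0.
G(1): splits (0,0):0^0=0 -> mex({0}) = 1
G(2): splits (0,1):0^1=1 (0,0):0^0=0 -> mex({0, 1}) = 2
G(3): splits (0,2):0^2=2 (1,1):1^1=0 (0,1):0^1=1 -> mex({0, 1, 2}) = 3
G(4): splits (0,3):0^3=3 (1,2):1^2=3 (0,2):0^2=2 (1,1):1^1=0 -> mex({0, 2, 3}) = 1
G(5): splits (0,4):0^1=1 (1,3):1^3=2 (2,2):2^2=0 (0,3):0^3=3 (1,2):1^2=3 -> mex({0, 1, 2, 3}) = 4
G(6) = mex({0, 1, 2, 4}) = 3
G(7) = mex({0, 1, 3, 4, 5}) = 2
G(8) = mex({0, 2, 3, 5, 6}) = 1
G(9) = mex({0, 1, 2, 3, 6, 7}) = 4
G(10) = mex({0, 1, 3, 4, 5, 7}) = 2
G(11) = mex({0, 1, 2, 3, 4, 5}) = 6
G(12) = mex({0, 1, 2, 3, 5, 6, 7}) = 4
G(13) = mex({0, 2, 3, 4, 6, 7}) = 1
G(14) = mex({0, 1, 4, 5, 6, 7}) = 2
G(15) = mex({0, 1, 2, 3, 4, 5, 6}) = 7
G(16) = mex({0, 2, 3, 5, 6, 7}) = 1
G(17) = mex({0, 1, 2, 3, 5, 6, 7}) = 4
G(18) = mex({0, 1, 2, 4, 5, 6}) = 3
G(19) = mex({0, 1, 3, 4, 5, 7}) = 2
G(20) = mex({0, 2, 3, 4, 5, 6, 7}) = 1
G(21) = mex({0, 1, 2, 3, 5, 6, 7}) = 4
G(22) = mex({0, 1, 2, 3, 4, 5, 7}) = 6
G(23) = mex({0, 1, 2, 3, 4, 5, 6}) = 7
G(24) = mex({0, 1, 2, 3, 5, 6, 7}) = 4
G(25) = mex({0, 2, 3, 4, 6, 7}) = 1
G(26) = mex({0, 1, 3, 4, 5, 6, 7}) = 2
G(27) = mex({0, 1, 2, 3, 4, 5, 6, 7}) = 8
G(28) = mex({0, 1, 2, 3, 4, 6, 7, 8}) = 5
G(29) = mex({0, 1, 2, 3, 5, 6, 7, 8, 9}) = 4
G(30) = mex({0, 1, 2, 3, 4, 5, 6, 9, 10}) = 7
Therefore G(30) = 7.

7


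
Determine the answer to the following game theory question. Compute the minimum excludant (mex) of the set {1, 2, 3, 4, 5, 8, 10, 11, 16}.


Set = {1, 2, 3, 4, 5, 8, 10, 11, 16}
0 is NOT in the set. This is the mex.
mex = 0

0


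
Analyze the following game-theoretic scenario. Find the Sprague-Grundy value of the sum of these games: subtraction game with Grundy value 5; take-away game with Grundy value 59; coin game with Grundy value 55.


By the Sprague-Grundy theorem, the Grundy value of a sum of games is the XOR of individual Grundy values.
subtraction game: Grundy value = 5. Running XOR: 0 XOR 5 = 5
take-away game: Grundy value = 59. Running XOR: 5 XOR 59 = 62
coin game: Grundy value = 55. Running XOR: 62 XOR 55 = 9
The combined Grundy value is 9.

9


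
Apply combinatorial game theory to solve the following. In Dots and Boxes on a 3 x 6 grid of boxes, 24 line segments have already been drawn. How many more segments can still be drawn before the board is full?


Grid: 3 x 6 boxes, i.e. 4 rows and 7 columns of dots.
Horizontal edges: (rows + 1) * cols = 4 * 6 = 24
Vertical edges: rows * (cols + 1) = 3 * 7 = 21
Total edges: 24 + 21 = 45
Edges drawn: 24
Remaining: 45 - 24 = 21

21


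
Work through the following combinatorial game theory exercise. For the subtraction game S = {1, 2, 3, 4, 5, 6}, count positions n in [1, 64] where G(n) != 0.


Subtraction set S = {1, 2, 3, 4, 5, 6}, so G(n) = n mod 7.
G(n) = 0 when n is a multiple of 7.
Multiples of 7 in [1, 64]: 9
N-positions (nonzero Grundy) = 64 - 9 = 55

55


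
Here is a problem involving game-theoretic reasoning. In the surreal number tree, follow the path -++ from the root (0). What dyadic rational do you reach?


Sign expansion: -++
Rule: track bounds (lo, hi), initially (-inf, +inf). On '+', the current value becomes lo and we move to the simplest number in (value, hi): value + 1 if hi = +inf, otherwise the midpoint (value + hi)/2. On '-', the current value becomes hi and we move to value - 1 if lo = -inf, otherwise the midpoint (lo + value)/2.
Start at 0.
Step 1: sign = -, move left. Bounds: (-inf, 0). Value = -1
Step 2: sign = +, move right. Bounds: (-1, 0). Value = -1/2
Step 3: sign = +, move right. Bounds: (-1/2, 0). Value = -1/4
The surreal number with sign expansion -++ is -1/4.

-1/4


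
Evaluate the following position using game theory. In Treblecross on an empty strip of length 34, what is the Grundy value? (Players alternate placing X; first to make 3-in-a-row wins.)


Treblecross: place X on empty cells; 3-in-a-row wins.
Playing within two cells of an existing X lets the opponent win at once, so sensible play treats the cells i-2..i+2 around each X as dead. The player left with no safe cell loses, so this is a normal-play take-away game on strips of safe cells.
Placing X at cell i (0-indexed) of a strip of k safe cells leaves independent strips of sizes max(0, i-2) and max(0, k-i-3). Hence G(k) = mex{ G(max(0,i-2)) XOR G(max(0,k-i-3)) : 0 <= i < k }, with G(0) = 0.
G(1): splits (0,0):0^0=0 -> mex({0}) = 1
G(2): splits (0,0):0^0=0 -> mex({0}) = 1
G(3): splits (0,0):0^0=0 -> mex({0}) = 1
G(4): splits (0,1):0^1=1 (0,0):0^0=0 -> mex({0, 1}) = 2
G(5): splits (0,2):0^1=1 (0,1):0^1=1 (0,0):0^0=0 -> mex({0, 1}) = 2
G(6) = mex({1}) = 0
G(7) = mex({0, 1, 2}) = 3
G(8) = mex({0, 1, 2}) = 3
G(9) = mex({0, 2}) = 1
G(10) = mex({0, 2, 3}) = 1
G(11) = mex({0, 3}) = 1
G(12) = mex({1, 3}) = 0
G(13) = mex({0, 1, 2, 3}) = 4
G(14) = mex({0, 1, 2}) = 3
G(15) = mex({0, 1, 2}) = 3
G(16) = mex({0, 1, 2, 4}) = 3
G(17) = mex({0, 1, 3, 4}) = 2
G(18) = mex({0, 1, 3, 4}) = 2
G(19) = mex({0, 1, 3, 5}) = 2
G(20) = mex({0, 1, 2, 3, 5}) = 4
G(21) = mex({0, 1, 2, 3, 5}) = 4
G(22) = mex({1, 2, 6}) = 0
G(23) = mex({0, 1, 2, 3, 4, 6}) = 5
G(24) = mex({0, 1, 2, 3, 4}) = 5
G(25) = mex({0, 1, 3, 4, 7}) = 2
G(26) = mex({0, 1, 3, 4, 5, 7}) = 2
G(27) = mex({0, 1, 3, 5}) = 2
G(28) = mex({0, 1, 2, 5}) = 3
G(29) = mex({0, 1, 2, 4, 5, 6}) = 3
G(30) = mex({1, 2, 4, 6}) = 0
G(31) = mex({0, 1, 2, 3, 4, 6}) = 5
G(32) = mex({1, 2, 3, 4, 7}) = 0
G(33) = mex({0, 3, 7}) = 1
G(34) = mex({0, 2, 3, 5, 7}) = 1
Therefore G(34) = 1.

1


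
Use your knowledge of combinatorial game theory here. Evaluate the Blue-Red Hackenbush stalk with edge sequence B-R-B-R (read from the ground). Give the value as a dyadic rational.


Edges (from ground): B-R-B-R
By Berlekamp's sign-expansion rule, a Blue-Red Hackenbush stalk has the value of the surreal number whose sign sequence is the edge sequence with B -> + and R -> -.
Sign sequence: +-+-
Trace the sign expansion in the surreal number tree, starting from 0:
Edge 1: B (sign +) -> bounds (0, +inf), value = 1
Edge 2: R (sign -) -> bounds (0, 1), value = 1/2
Edge 3: B (sign +) -> bounds (1/2, 1), value = 3/4
Edge 4: R (sign -) -> bounds (1/2, 3/4), value = 5/8
Game value = 5/8

5/8


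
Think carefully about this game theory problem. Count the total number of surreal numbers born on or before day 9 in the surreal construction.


Day 0: {|} = 0 is born. Count = 1.
Day n: the number of surreal numbers born by day n is 2^(n+1) - 1.
By day 0: 2^1 - 1 = 1
By day 1: 2^2 - 1 = 3
By day 2: 2^3 - 1 = 7
By day 3: 2^4 - 1 = 15
By day 4: 2^5 - 1 = 31
By day 5: 2^6 - 1 = 63
By day 6: 2^7 - 1 = 127
By day 7: 2^8 - 1 = 255
By day 8: 2^9 - 1 = 511
By day 9: 2^10 - 1 = 1023
By day 9: 1023 surreal numbers.

1023


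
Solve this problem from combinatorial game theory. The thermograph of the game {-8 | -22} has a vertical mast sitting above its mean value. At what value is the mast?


Game = {-8 | -22}, a switch {a | b} with numbers a > b.
Its thermograph has left wall a - t and right wall b + t, which meet at t = (a - b)/2, where both equal (a + b)/2. So the mast (mean value) is at (a + b)/2.
Mean = (-8 + (-22))/2 = -30/2 = -15

-15
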